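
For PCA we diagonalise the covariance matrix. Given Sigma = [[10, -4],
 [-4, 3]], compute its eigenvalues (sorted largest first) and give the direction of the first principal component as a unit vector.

Step 1 — characteristic polynomial of 2×2 Sigma:
  det(Sigma - λI) = λ² - trace · λ + det = 0.
  trace = 10 + 3 = 13, det = 10·3 - (-4)² = 14.
Step 2 — discriminant:
  Δ = trace² - 4·det = 169 - 56 = 113.
Step 3 — eigenvalues:
  λ = (trace ± √Δ)/2 = (13 ± 10.6301)/2,
  λ_1 = 11.8151,  λ_2 = 1.1849.

Step 4 — unit eigenvector for λ_1: solve (Sigma - λ_1 I)v = 0. First row:
  (10 - 11.8151)·v_x + (-4)·v_y = 0, i.e. (-1.8151)·v_x + (-4)·v_y = 0,
  so v ∝ (b, λ_1 - a) = (-4, 1.8151); multiply by -1 so the first entry is positive: u = (4, -1.8151).
  ||u|| = √((4)² + (-1.8151)²) = √(19.2945) ≈ 4.3925,
  v_1 = u/||u|| ≈ (0.9106, -0.4132) (||v_1|| = 1).

λ_1 = 11.8151,  λ_2 = 1.1849;  v_1 ≈ (0.9106, -0.4132)


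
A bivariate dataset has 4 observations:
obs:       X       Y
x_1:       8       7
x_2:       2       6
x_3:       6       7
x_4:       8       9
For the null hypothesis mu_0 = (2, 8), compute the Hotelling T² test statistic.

Step 1 — sample mean vector:
  mean(X) = (8 + 2 + 6 + 8) / 4 = 24/4 = 6
  mean(Y) = (7 + 6 + 7 + 9) / 4 = 29/4 = 7.25
  x̄ = (6, 7.25),  deviation x̄ - mu_0 = (6, 7.25) - (2, 8) = (4, -0.75).

Step 2 — sample covariance matrix, S[i,j] = (1/(n-1)) · Σ_k (x_{k,i} - mean_i) · (x_{k,j} - mean_j), divisor n-1 = 3:
  S[X,X] = ((2)·(2) + (-4)·(-4) + (0)·(0) + (2)·(2)) / 3 = 24/3 = 8
  S[X,Y] = ((2)·(-0.25) + (-4)·(-1.25) + (0)·(-0.25) + (2)·(1.75)) / 3 = 8/3 = 2.6667
  S[Y,Y] = ((-0.25)·(-0.25) + (-1.25)·(-1.25) + (-0.25)·(-0.25) + (1.75)·(1.75)) / 3 = 4.75/3 = 1.5833
  S = [[8, 2.6667],
 [2.6667, 1.5833]].

Step 3 — invert S. det(S) = 8·1.5833 - (2.6667)² = 5.5556.
  S^{-1} = (1/det) · [[d, -b], [-b, a]] = [[0.285, -0.48],
 [-0.48, 1.44]].

Step 4 — quadratic form (x̄ - mu_0)^T · S^{-1} · (x̄ - mu_0):
  S^{-1} · (x̄ - mu_0) = (1.5, -3),
  (x̄ - mu_0)^T · [...] = (4)·(1.5) + (-0.75)·(-3) = 8.25.

Step 5 — scale by n: T² = 4 · 8.25 = 33.

T² ≈ 33


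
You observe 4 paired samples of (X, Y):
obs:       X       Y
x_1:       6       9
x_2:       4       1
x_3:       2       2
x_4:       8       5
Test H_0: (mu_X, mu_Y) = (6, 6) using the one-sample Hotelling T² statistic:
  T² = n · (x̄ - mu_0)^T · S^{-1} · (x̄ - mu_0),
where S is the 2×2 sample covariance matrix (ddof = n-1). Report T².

Step 1 — sample mean vector:
  mean(X) = (6 + 4 + 2 + 8) / 4 = 20/4 = 5
  mean(Y) = (9 + 1 + 2 + 5) / 4 = 17/4 = 4.25
  x̄ = (5, 4.25),  deviation x̄ - mu_0 = (5, 4.25) - (6, 6) = (-1, -1.75).

Step 2 — sample covariance matrix, S[i,j] = (1/(n-1)) · Σ_k (x_{k,i} - mean_i) · (x_{k,j} - mean_j), divisor n-1 = 3:
  S[X,X] = ((1)·(1) + (-1)·(-1) + (-3)·(-3) + (3)·(3)) / 3 = 20/3 = 6.6667
  S[X,Y] = ((1)·(4.75) + (-1)·(-3.25) + (-3)·(-2.25) + (3)·(0.75)) / 3 = 17/3 = 5.6667
  S[Y,Y] = ((4.75)·(4.75) + (-3.25)·(-3.25) + (-2.25)·(-2.25) + (0.75)·(0.75)) / 3 = 38.75/3 = 12.9167
  S = [[6.6667, 5.6667],
 [5.6667, 12.9167]].

Step 3 — invert S. det(S) = 6.6667·12.9167 - (5.6667)² = 54.
  S^{-1} = (1/det) · [[d, -b], [-b, a]] = [[0.2392, -0.1049],
 [-0.1049, 0.1235]].

Step 4 — quadratic form (x̄ - mu_0)^T · S^{-1} · (x̄ - mu_0):
  S^{-1} · (x̄ - mu_0) = (-0.0556, -0.1111),
  (x̄ - mu_0)^T · [...] = (-1)·(-0.0556) + (-1.75)·(-0.1111) = 0.25.

Step 5 — scale by n: T² = 4 · 0.25 = 1.

T² ≈ 1


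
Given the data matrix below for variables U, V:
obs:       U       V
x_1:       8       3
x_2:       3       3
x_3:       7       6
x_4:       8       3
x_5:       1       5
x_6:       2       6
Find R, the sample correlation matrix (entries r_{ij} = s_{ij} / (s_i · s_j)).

Step 1 — column means:
  mean(U) = (8 + 3 + 7 + 8 + 1 + 2) / 6 = 29/6 = 4.8333
  mean(V) = (3 + 3 + 6 + 3 + 5 + 6) / 6 = 26/6 = 4.3333

Step 2 — sample variances and covariances s[i,j] = (1/(n-1)) · Σ_k (x_{k,i} - mean_i) · (x_{k,j} - mean_j), with n-1 = 5:
  s[U,U] = ((3.1667)·(3.1667) + (-1.8333)·(-1.8333) + (2.1667)·(2.1667) + (3.1667)·(3.1667) + (-3.8333)·(-3.8333) + (-2.8333)·(-2.8333)) / 5 = 50.8333/5 = 10.1667
  s[U,V] = ((3.1667)·(-1.3333) + (-1.8333)·(-1.3333) + (2.1667)·(1.6667) + (3.1667)·(-1.3333) + (-3.8333)·(0.6667) + (-2.8333)·(1.6667)) / 5 = -9.6667/5 = -1.9333
  s[V,V] = ((-1.3333)·(-1.3333) + (-1.3333)·(-1.3333) + (1.6667)·(1.6667) + (-1.3333)·(-1.3333) + (0.6667)·(0.6667) + (1.6667)·(1.6667)) / 5 = 11.3333/5 = 2.2667
  Sample standard deviations s_i = √(s[i,i]):
  s(U) = √(10.1667) = 3.1885
  s(V) = √(2.2667) = 1.5055

Step 3 — r_{ij} = s_{ij} / (s_i · s_j):
  r[U,U] = 1 (diagonal).
  r[U,V] = -1.9333 / (3.1885 · 1.5055) = -1.9333 / 4.8005 = -0.4027
  r[V,V] = 1 (diagonal).

R is symmetric with unit diagonal. Assembling:

R = [[1, -0.4027],
 [-0.4027, 1]]


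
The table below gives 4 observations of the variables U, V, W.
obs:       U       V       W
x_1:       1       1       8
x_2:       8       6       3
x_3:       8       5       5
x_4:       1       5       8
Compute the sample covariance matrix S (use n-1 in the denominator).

Step 1 — column means:
  mean(U) = (1 + 8 + 8 + 1) / 4 = 18/4 = 4.5
  mean(V) = (1 + 6 + 5 + 5) / 4 = 17/4 = 4.25
  mean(W) = (8 + 3 + 5 + 8) / 4 = 24/4 = 6

Step 2 — sample covariance S[i,j] = (1/(n-1)) · Σ_k (x_{k,i} - mean_i) · (x_{k,j} - mean_j), with n-1 = 3.
  S[U,U] = ((-3.5)·(-3.5) + (3.5)·(3.5) + (3.5)·(3.5) + (-3.5)·(-3.5)) / 3 = 49/3 = 16.3333
  S[U,V] = ((-3.5)·(-3.25) + (3.5)·(1.75) + (3.5)·(0.75) + (-3.5)·(0.75)) / 3 = 17.5/3 = 5.8333
  S[U,W] = ((-3.5)·(2) + (3.5)·(-3) + (3.5)·(-1) + (-3.5)·(2)) / 3 = -28/3 = -9.3333
  S[V,V] = ((-3.25)·(-3.25) + (1.75)·(1.75) + (0.75)·(0.75) + (0.75)·(0.75)) / 3 = 14.75/3 = 4.9167
  S[V,W] = ((-3.25)·(2) + (1.75)·(-3) + (0.75)·(-1) + (0.75)·(2)) / 3 = -11/3 = -3.6667
  S[W,W] = ((2)·(2) + (-3)·(-3) + (-1)·(-1) + (2)·(2)) / 3 = 18/3 = 6

S is symmetric (S[j,i] = S[i,j]). Assembling:

S = [[16.3333, 5.8333, -9.3333],
 [5.8333, 4.9167, -3.6667],
 [-9.3333, -3.6667, 6]]


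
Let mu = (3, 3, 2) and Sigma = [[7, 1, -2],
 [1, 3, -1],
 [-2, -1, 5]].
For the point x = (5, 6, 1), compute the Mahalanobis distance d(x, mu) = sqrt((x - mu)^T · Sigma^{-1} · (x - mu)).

Step 1 — centre the observation: (x - mu) = (2, 3, -1).

Step 2 — invert Sigma (cofactor / det for 3×3, or solve directly):
  Sigma^{-1} = [[0.1647, -0.0353, 0.0588],
 [-0.0353, 0.3647, 0.0588],
 [0.0588, 0.0588, 0.2353]].

Step 3 — form the quadratic (x - mu)^T · Sigma^{-1} · (x - mu):
  Sigma^{-1} · (x - mu) = (0.1647, 0.9647, 0.0588).
  (x - mu)^T · [Sigma^{-1} · (x - mu)] = (2)·(0.1647) + (3)·(0.9647) + (-1)·(0.0588) = 3.1647.

Step 4 — take square root: d = √(3.1647) ≈ 1.779.

d(x, mu) = √(3.1647) ≈ 1.779


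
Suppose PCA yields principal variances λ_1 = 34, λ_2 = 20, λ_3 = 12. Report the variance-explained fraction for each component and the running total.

Step 1 — total variance = trace(Sigma) = Σ λ_i = 34 + 20 + 12 = 66.

Step 2 — fraction explained by component i = λ_i / Σ λ:
  PC1: 34/66 = 0.5152
  PC2: 20/66 = 0.303
  PC3: 12/66 = 0.1818

Step 3 — cumulative fraction after k components = (λ_1 + ... + λ_k) / Σ λ:
  k = 1: 34/66 = 0.5152
  k = 2: (34 + 20)/66 = 54/66 = 0.8182
  k = 3: (34 + 20 + 12)/66 = 66/66 = 1

Summary (fraction, with percent):

explained: PC1 0.5152 (51.52%), PC2 0.303 (30.3%), PC3 0.1818 (18.18%);  cumulative: 0.5152, 0.8182, 1


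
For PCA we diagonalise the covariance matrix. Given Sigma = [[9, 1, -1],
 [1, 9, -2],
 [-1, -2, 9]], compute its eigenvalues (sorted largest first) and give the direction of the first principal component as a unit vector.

Step 1 — characteristic polynomial p(λ) = det(λI - Sigma) = λ³ - tr·λ² + c_1·λ - det, where tr = trace, c_1 = sum of the principal 2×2 minors, det = det(Sigma):
  tr = 9 + 9 + 9 = 27,
  c_1 = (9·9 - (1)²) + (9·9 - (-1)²) + (9·9 - (-2)²) = 80 + 80 + 77 = 237,
  det = 9·(9·9 - (-2)²) - (1)·((1)·9 - (-2)·(-1)) + (-1)·((1)·(-2) - 9·(-1)) = 9·(77) - (1)·(7) + (-1)·(7) = 679.
  So p(λ) = λ³ - 27λ² + 237λ - 679.
Step 2 — look for an integer root (rational root theorem: any rational root is an integer divisor of 679). Testing λ = 7:
  p(7) = 343 - 1323 + 1659 - 679 = 0  ✓
  Dividing out (λ - 7): p(λ) = (λ - 7)(λ² - 20λ + 97).
Step 3 — remaining eigenvalues from the quadratic λ² - 20λ + 97 = 0:
  Δ = 20² - 4·97 = 400 - 388 = 12,  λ = (20 ± √12)/2 = (20 ± 3.4641)/2 ≈ 11.7321 or 8.2679.
  Sorted: λ_1 = 11.7321,  λ_2 = 8.2679,  λ_3 = 7  (check: sum = 27 = tr ✓).

Step 4 — unit eigenvector for λ_1 ≈ 11.7321: v spans the null space of (Sigma - λ_1 I), whose rows are
  r_1 = (-2.7321, 1, -1),  r_2 = (1, -2.7321, -2),  r_3 = (-1, -2, -2.7321).
  v is orthogonal to every row, so take v ∝ r_1 × r_2 = ((1)·(-2) - (-1)·(-2.7321), (-1)·(1) - (-2.7321)·(-2), (-2.7321)·(-2.7321) - (1)·(1)) ≈ (-4.7321, -6.4641, 6.4641).
  Rescale (multiply by -1 so the first nonzero entry is positive): u = (4.7321, 6.4641, -6.4641).
  ||u|| = √((4.7321)² + (6.4641)² + (-6.4641)²) = √(105.9615) ≈ 10.2938,  v_1 = u/||u|| ≈ (0.4597, 0.628, -0.628) (||v_1|| = 1).

λ_1 = 11.7321,  λ_2 = 8.2679,  λ_3 = 7;  v_1 ≈ (0.4597, 0.628, -0.628)


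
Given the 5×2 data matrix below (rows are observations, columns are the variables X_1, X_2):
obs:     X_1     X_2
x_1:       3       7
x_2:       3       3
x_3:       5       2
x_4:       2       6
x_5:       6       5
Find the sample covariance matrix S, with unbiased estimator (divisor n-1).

Step 1 — column means:
  mean(X_1) = (3 + 3 + 5 + 2 + 6) / 5 = 19/5 = 3.8
  mean(X_2) = (7 + 3 + 2 + 6 + 5) / 5 = 23/5 = 4.6

Step 2 — sample covariance S[i,j] = (1/(n-1)) · Σ_k (x_{k,i} - mean_i) · (x_{k,j} - mean_j), with n-1 = 4.
  S[X_1,X_1] = ((-0.8)·(-0.8) + (-0.8)·(-0.8) + (1.2)·(1.2) + (-1.8)·(-1.8) + (2.2)·(2.2)) / 4 = 10.8/4 = 2.7
  S[X_1,X_2] = ((-0.8)·(2.4) + (-0.8)·(-1.6) + (1.2)·(-2.6) + (-1.8)·(1.4) + (2.2)·(0.4)) / 4 = -5.4/4 = -1.35
  S[X_2,X_2] = ((2.4)·(2.4) + (-1.6)·(-1.6) + (-2.6)·(-2.6) + (1.4)·(1.4) + (0.4)·(0.4)) / 4 = 17.2/4 = 4.3

S is symmetric (S[j,i] = S[i,j]). Assembling:

S = [[2.7, -1.35],
 [-1.35, 4.3]]


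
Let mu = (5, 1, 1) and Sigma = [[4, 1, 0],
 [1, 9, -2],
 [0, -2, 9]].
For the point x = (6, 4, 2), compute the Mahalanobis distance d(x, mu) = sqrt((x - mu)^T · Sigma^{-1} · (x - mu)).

Step 1 — centre the observation: (x - mu) = (1, 3, 1).

Step 2 — invert Sigma (cofactor / det for 3×3, or solve directly):
  Sigma^{-1} = [[0.2575, -0.0301, -0.0067],
 [-0.0301, 0.1204, 0.0268],
 [-0.0067, 0.0268, 0.1171]].

Step 3 — form the quadratic (x - mu)^T · Sigma^{-1} · (x - mu):
  Sigma^{-1} · (x - mu) = (0.1605, 0.3579, 0.1906).
  (x - mu)^T · [Sigma^{-1} · (x - mu)] = (1)·(0.1605) + (3)·(0.3579) + (1)·(0.1906) = 1.4247.

Step 4 — take square root: d = √(1.4247) ≈ 1.1936.

d(x, mu) = √(1.4247) ≈ 1.1936


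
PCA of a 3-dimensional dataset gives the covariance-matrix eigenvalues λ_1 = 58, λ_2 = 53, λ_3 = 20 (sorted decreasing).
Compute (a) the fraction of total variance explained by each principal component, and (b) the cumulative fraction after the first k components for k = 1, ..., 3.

Step 1 — total variance = trace(Sigma) = Σ λ_i = 58 + 53 + 20 = 131.

Step 2 — fraction explained by component i = λ_i / Σ λ:
  PC1: 58/131 = 0.4427
  PC2: 53/131 = 0.4046
  PC3: 20/131 = 0.1527

Step 3 — cumulative fraction after k components = (λ_1 + ... + λ_k) / Σ λ:
  k = 1: 58/131 = 0.4427
  k = 2: (58 + 53)/131 = 111/131 = 0.8473
  k = 3: (58 + 53 + 20)/131 = 131/131 = 1

Summary (fraction, with percent):

explained: PC1 0.4427 (44.27%), PC2 0.4046 (40.46%), PC3 0.1527 (15.27%);  cumulative: 0.4427, 0.8473, 1


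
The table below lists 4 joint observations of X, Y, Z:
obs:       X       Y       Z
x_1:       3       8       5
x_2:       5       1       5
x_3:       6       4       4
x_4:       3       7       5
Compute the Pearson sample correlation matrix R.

Step 1 — column means:
  mean(X) = (3 + 5 + 6 + 3) / 4 = 17/4 = 4.25
  mean(Y) = (8 + 1 + 4 + 7) / 4 = 20/4 = 5
  mean(Z) = (5 + 5 + 4 + 5) / 4 = 19/4 = 4.75

Step 2 — sample variances and covariances s[i,j] = (1/(n-1)) · Σ_k (x_{k,i} - mean_i) · (x_{k,j} - mean_j), with n-1 = 3:
  s[X,X] = ((-1.25)·(-1.25) + (0.75)·(0.75) + (1.75)·(1.75) + (-1.25)·(-1.25)) / 3 = 6.75/3 = 2.25
  s[X,Y] = ((-1.25)·(3) + (0.75)·(-4) + (1.75)·(-1) + (-1.25)·(2)) / 3 = -11/3 = -3.6667
  s[X,Z] = ((-1.25)·(0.25) + (0.75)·(0.25) + (1.75)·(-0.75) + (-1.25)·(0.25)) / 3 = -1.75/3 = -0.5833
  s[Y,Y] = ((3)·(3) + (-4)·(-4) + (-1)·(-1) + (2)·(2)) / 3 = 30/3 = 10
  s[Y,Z] = ((3)·(0.25) + (-4)·(0.25) + (-1)·(-0.75) + (2)·(0.25)) / 3 = 1/3 = 0.3333
  s[Z,Z] = ((0.25)·(0.25) + (0.25)·(0.25) + (-0.75)·(-0.75) + (0.25)·(0.25)) / 3 = 0.75/3 = 0.25
  Sample standard deviations s_i = √(s[i,i]):
  s(X) = √(2.25) = 1.5
  s(Y) = √(10) = 3.1623
  s(Z) = √(0.25) = 0.5

Step 3 — r_{ij} = s_{ij} / (s_i · s_j):
  r[X,X] = 1 (diagonal).
  r[X,Y] = -3.6667 / (1.5 · 3.1623) = -3.6667 / 4.7434 = -0.773
  r[X,Z] = -0.5833 / (1.5 · 0.5) = -0.5833 / 0.75 = -0.7778
  r[Y,Y] = 1 (diagonal).
  r[Y,Z] = 0.3333 / (3.1623 · 0.5) = 0.3333 / 1.5811 = 0.2108
  r[Z,Z] = 1 (diagonal).

R is symmetric with unit diagonal. Assembling:

R = [[1, -0.773, -0.7778],
 [-0.773, 1, 0.2108],
 [-0.7778, 0.2108, 1]]


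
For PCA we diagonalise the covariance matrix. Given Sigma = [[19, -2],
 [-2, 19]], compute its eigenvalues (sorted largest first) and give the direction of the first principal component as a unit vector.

Step 1 — characteristic polynomial of 2×2 Sigma:
  det(Sigma - λI) = λ² - trace · λ + det = 0.
  trace = 19 + 19 = 38, det = 19·19 - (-2)² = 357.
Step 2 — discriminant:
  Δ = trace² - 4·det = 1444 - 1428 = 16.
Step 3 — eigenvalues:
  λ = (trace ± √Δ)/2 = (38 ± 4)/2,
  λ_1 = 21,  λ_2 = 17.

Step 4 — unit eigenvector for λ_1: solve (Sigma - λ_1 I)v = 0. First row:
  (19 - 21)·v_x + (-2)·v_y = 0, i.e. (-2)·v_x + (-2)·v_y = 0,
  so v ∝ (b, λ_1 - a) = (-2, 2); multiply by -1 so the first entry is positive: u = (2, -2).
  ||u|| = √((2)² + (-2)²) = √(8) ≈ 2.8284,
  v_1 = u/||u|| ≈ (0.7071, -0.7071) (||v_1|| = 1).

λ_1 = 21,  λ_2 = 17;  v_1 ≈ (0.7071, -0.7071)


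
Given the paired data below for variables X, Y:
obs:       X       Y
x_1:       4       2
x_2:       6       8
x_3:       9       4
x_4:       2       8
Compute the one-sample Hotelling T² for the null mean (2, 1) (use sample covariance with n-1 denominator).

Step 1 — sample mean vector:
  mean(X) = (4 + 6 + 9 + 2) / 4 = 21/4 = 5.25
  mean(Y) = (2 + 8 + 4 + 8) / 4 = 22/4 = 5.5
  x̄ = (5.25, 5.5),  deviation x̄ - mu_0 = (5.25, 5.5) - (2, 1) = (3.25, 4.5).

Step 2 — sample covariance matrix, S[i,j] = (1/(n-1)) · Σ_k (x_{k,i} - mean_i) · (x_{k,j} - mean_j), divisor n-1 = 3:
  S[X,X] = ((-1.25)·(-1.25) + (0.75)·(0.75) + (3.75)·(3.75) + (-3.25)·(-3.25)) / 3 = 26.75/3 = 8.9167
  S[X,Y] = ((-1.25)·(-3.5) + (0.75)·(2.5) + (3.75)·(-1.5) + (-3.25)·(2.5)) / 3 = -7.5/3 = -2.5
  S[Y,Y] = ((-3.5)·(-3.5) + (2.5)·(2.5) + (-1.5)·(-1.5) + (2.5)·(2.5)) / 3 = 27/3 = 9
  S = [[8.9167, -2.5],
 [-2.5, 9]].

Step 3 — invert S. det(S) = 8.9167·9 - (-2.5)² = 74.
  S^{-1} = (1/det) · [[d, -b], [-b, a]] = [[0.1216, 0.0338],
 [0.0338, 0.1205]].

Step 4 — quadratic form (x̄ - mu_0)^T · S^{-1} · (x̄ - mu_0):
  S^{-1} · (x̄ - mu_0) = (0.5473, 0.652),
  (x̄ - mu_0)^T · [...] = (3.25)·(0.5473) + (4.5)·(0.652) = 4.7128.

Step 5 — scale by n: T² = 4 · 4.7128 = 18.8514.

T² ≈ 18.8514


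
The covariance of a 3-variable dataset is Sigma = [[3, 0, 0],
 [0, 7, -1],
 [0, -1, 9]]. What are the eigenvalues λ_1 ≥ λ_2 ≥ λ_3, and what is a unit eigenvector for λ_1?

Step 1 — characteristic polynomial p(λ) = det(λI - Sigma) = λ³ - tr·λ² + c_1·λ - det, where tr = trace, c_1 = sum of the principal 2×2 minors, det = det(Sigma):
  tr = 3 + 7 + 9 = 19,
  c_1 = (3·7 - (0)²) + (3·9 - (0)²) + (7·9 - (-1)²) = 21 + 27 + 62 = 110,
  det = 3·(7·9 - (-1)²) - (0)·((0)·9 - (-1)·(0)) + (0)·((0)·(-1) - 7·(0)) = 3·(62) - (0)·(0) + (0)·(0) = 186.
  So p(λ) = λ³ - 19λ² + 110λ - 186.
Step 2 — look for an integer root (rational root theorem: any rational root is an integer divisor of 186). Testing λ = 3:
  p(3) = 27 - 171 + 330 - 186 = 0  ✓
  Dividing out (λ - 3): p(λ) = (λ - 3)(λ² - 16λ + 62).
Step 3 — remaining eigenvalues from the quadratic λ² - 16λ + 62 = 0:
  Δ = 16² - 4·62 = 256 - 248 = 8,  λ = (16 ± √8)/2 = (16 ± 2.8284)/2 ≈ 9.4142 or 6.5858.
  Sorted: λ_1 = 9.4142,  λ_2 = 6.5858,  λ_3 = 3  (check: sum = 19 = tr ✓).

Step 4 — unit eigenvector for λ_1 ≈ 9.4142: v spans the null space of (Sigma - λ_1 I), whose rows are
  r_1 = (-6.4142, 0, 0),  r_2 = (0, -2.4142, -1),  r_3 = (0, -1, -0.4142).
  v is orthogonal to every row, so take v ∝ r_1 × r_2 = ((0)·(-1) - (0)·(-2.4142), (0)·(0) - (-6.4142)·(-1), (-6.4142)·(-2.4142) - (0)·(0)) ≈ (0, -6.4142, 15.4853).
  Rescale (multiply by -1 so the first nonzero entry is positive): u = (0, 6.4142, -15.4853).
  ||u|| = √((0)² + (6.4142)² + (-15.4853)²) = √(280.9361) ≈ 16.7611,  v_1 = u/||u|| ≈ (0, 0.3827, -0.9239) (||v_1|| = 1).

λ_1 = 9.4142,  λ_2 = 6.5858,  λ_3 = 3;  v_1 ≈ (0, 0.3827, -0.9239)


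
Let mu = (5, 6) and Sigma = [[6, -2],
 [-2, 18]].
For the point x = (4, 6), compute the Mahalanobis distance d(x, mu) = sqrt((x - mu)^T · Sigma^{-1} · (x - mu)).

Step 1 — centre the observation: (x - mu) = (-1, 0).

Step 2 — invert Sigma. det(Sigma) = 6·18 - (-2)² = 104.
  Sigma^{-1} = (1/det) · [[d, -b], [-b, a]] = [[0.1731, 0.0192],
 [0.0192, 0.0577]].

Step 3 — form the quadratic (x - mu)^T · Sigma^{-1} · (x - mu):
  Sigma^{-1} · (x - mu) = (-0.1731, -0.0192).
  (x - mu)^T · [Sigma^{-1} · (x - mu)] = (-1)·(-0.1731) + (0)·(-0.0192) = 0.1731.

Step 4 — take square root: d = √(0.1731) ≈ 0.416.

d(x, mu) = √(0.1731) ≈ 0.416


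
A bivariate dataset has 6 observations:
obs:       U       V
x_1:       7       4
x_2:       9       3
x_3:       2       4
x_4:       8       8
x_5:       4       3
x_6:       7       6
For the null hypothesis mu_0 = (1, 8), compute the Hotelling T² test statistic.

Step 1 — sample mean vector:
  mean(U) = (7 + 9 + 2 + 8 + 4 + 7) / 6 = 37/6 = 6.1667
  mean(V) = (4 + 3 + 4 + 8 + 3 + 6) / 6 = 28/6 = 4.6667
  x̄ = (6.1667, 4.6667),  deviation x̄ - mu_0 = (6.1667, 4.6667) - (1, 8) = (5.1667, -3.3333).

Step 2 — sample covariance matrix, S[i,j] = (1/(n-1)) · Σ_k (x_{k,i} - mean_i) · (x_{k,j} - mean_j), divisor n-1 = 5:
  S[U,U] = ((0.8333)·(0.8333) + (2.8333)·(2.8333) + (-4.1667)·(-4.1667) + (1.8333)·(1.8333) + (-2.1667)·(-2.1667) + (0.8333)·(0.8333)) / 5 = 34.8333/5 = 6.9667
  S[U,V] = ((0.8333)·(-0.6667) + (2.8333)·(-1.6667) + (-4.1667)·(-0.6667) + (1.8333)·(3.3333) + (-2.1667)·(-1.6667) + (0.8333)·(1.3333)) / 5 = 8.3333/5 = 1.6667
  S[V,V] = ((-0.6667)·(-0.6667) + (-1.6667)·(-1.6667) + (-0.6667)·(-0.6667) + (3.3333)·(3.3333) + (-1.6667)·(-1.6667) + (1.3333)·(1.3333)) / 5 = 19.3333/5 = 3.8667
  S = [[6.9667, 1.6667],
 [1.6667, 3.8667]].

Step 3 — invert S. det(S) = 6.9667·3.8667 - (1.6667)² = 24.16.
  S^{-1} = (1/det) · [[d, -b], [-b, a]] = [[0.16, -0.069],
 [-0.069, 0.2884]].

Step 4 — quadratic form (x̄ - mu_0)^T · S^{-1} · (x̄ - mu_0):
  S^{-1} · (x̄ - mu_0) = (1.0568, -1.3176),
  (x̄ - mu_0)^T · [...] = (5.1667)·(1.0568) + (-3.3333)·(-1.3176) = 9.8524.

Step 5 — scale by n: T² = 6 · 9.8524 = 59.1142.

T² ≈ 59.1142


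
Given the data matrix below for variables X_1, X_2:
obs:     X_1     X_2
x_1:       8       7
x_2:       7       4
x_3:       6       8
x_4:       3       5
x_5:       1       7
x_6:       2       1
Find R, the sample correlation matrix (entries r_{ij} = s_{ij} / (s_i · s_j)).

Step 1 — column means:
  mean(X_1) = (8 + 7 + 6 + 3 + 1 + 2) / 6 = 27/6 = 4.5
  mean(X_2) = (7 + 4 + 8 + 5 + 7 + 1) / 6 = 32/6 = 5.3333

Step 2 — sample variances and covariances s[i,j] = (1/(n-1)) · Σ_k (x_{k,i} - mean_i) · (x_{k,j} - mean_j), with n-1 = 5:
  s[X_1,X_1] = ((3.5)·(3.5) + (2.5)·(2.5) + (1.5)·(1.5) + (-1.5)·(-1.5) + (-3.5)·(-3.5) + (-2.5)·(-2.5)) / 5 = 41.5/5 = 8.3
  s[X_1,X_2] = ((3.5)·(1.6667) + (2.5)·(-1.3333) + (1.5)·(2.6667) + (-1.5)·(-0.3333) + (-3.5)·(1.6667) + (-2.5)·(-4.3333)) / 5 = 12/5 = 2.4
  s[X_2,X_2] = ((1.6667)·(1.6667) + (-1.3333)·(-1.3333) + (2.6667)·(2.6667) + (-0.3333)·(-0.3333) + (1.6667)·(1.6667) + (-4.3333)·(-4.3333)) / 5 = 33.3333/5 = 6.6667
  Sample standard deviations s_i = √(s[i,i]):
  s(X_1) = √(8.3) = 2.881
  s(X_2) = √(6.6667) = 2.582

Step 3 — r_{ij} = s_{ij} / (s_i · s_j):
  r[X_1,X_1] = 1 (diagonal).
  r[X_1,X_2] = 2.4 / (2.881 · 2.582) = 2.4 / 7.4386 = 0.3226
  r[X_2,X_2] = 1 (diagonal).

R is symmetric with unit diagonal. Assembling:

R = [[1, 0.3226],
 [0.3226, 1]]


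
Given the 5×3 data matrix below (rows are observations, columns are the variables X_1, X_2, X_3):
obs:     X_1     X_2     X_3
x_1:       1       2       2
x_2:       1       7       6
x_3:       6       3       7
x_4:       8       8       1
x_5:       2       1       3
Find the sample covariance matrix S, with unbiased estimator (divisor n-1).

Step 1 — column means:
  mean(X_1) = (1 + 1 + 6 + 8 + 2) / 5 = 18/5 = 3.6
  mean(X_2) = (2 + 7 + 3 + 8 + 1) / 5 = 21/5 = 4.2
  mean(X_3) = (2 + 6 + 7 + 1 + 3) / 5 = 19/5 = 3.8

Step 2 — sample covariance S[i,j] = (1/(n-1)) · Σ_k (x_{k,i} - mean_i) · (x_{k,j} - mean_j), with n-1 = 4.
  S[X_1,X_1] = ((-2.6)·(-2.6) + (-2.6)·(-2.6) + (2.4)·(2.4) + (4.4)·(4.4) + (-1.6)·(-1.6)) / 4 = 41.2/4 = 10.3
  S[X_1,X_2] = ((-2.6)·(-2.2) + (-2.6)·(2.8) + (2.4)·(-1.2) + (4.4)·(3.8) + (-1.6)·(-3.2)) / 4 = 17.4/4 = 4.35
  S[X_1,X_3] = ((-2.6)·(-1.8) + (-2.6)·(2.2) + (2.4)·(3.2) + (4.4)·(-2.8) + (-1.6)·(-0.8)) / 4 = -4.4/4 = -1.1
  S[X_2,X_2] = ((-2.2)·(-2.2) + (2.8)·(2.8) + (-1.2)·(-1.2) + (3.8)·(3.8) + (-3.2)·(-3.2)) / 4 = 38.8/4 = 9.7
  S[X_2,X_3] = ((-2.2)·(-1.8) + (2.8)·(2.2) + (-1.2)·(3.2) + (3.8)·(-2.8) + (-3.2)·(-0.8)) / 4 = -1.8/4 = -0.45
  S[X_3,X_3] = ((-1.8)·(-1.8) + (2.2)·(2.2) + (3.2)·(3.2) + (-2.8)·(-2.8) + (-0.8)·(-0.8)) / 4 = 26.8/4 = 6.7

S is symmetric (S[j,i] = S[i,j]). Assembling:

S = [[10.3, 4.35, -1.1],
 [4.35, 9.7, -0.45],
 [-1.1, -0.45, 6.7]]


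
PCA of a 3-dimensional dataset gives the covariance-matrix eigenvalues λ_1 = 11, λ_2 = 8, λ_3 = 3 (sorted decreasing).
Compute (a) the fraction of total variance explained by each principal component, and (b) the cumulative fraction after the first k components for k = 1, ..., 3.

Step 1 — total variance = trace(Sigma) = Σ λ_i = 11 + 8 + 3 = 22.

Step 2 — fraction explained by component i = λ_i / Σ λ:
  PC1: 11/22 = 0.5
  PC2: 8/22 = 0.3636
  PC3: 3/22 = 0.1364

Step 3 — cumulative fraction after k components = (λ_1 + ... + λ_k) / Σ λ:
  k = 1: 11/22 = 0.5
  k = 2: (11 + 8)/22 = 19/22 = 0.8636
  k = 3: (11 + 8 + 3)/22 = 22/22 = 1

Summary (fraction, with percent):

explained: PC1 0.5 (50%), PC2 0.3636 (36.36%), PC3 0.1364 (13.64%);  cumulative: 0.5, 0.8636, 1


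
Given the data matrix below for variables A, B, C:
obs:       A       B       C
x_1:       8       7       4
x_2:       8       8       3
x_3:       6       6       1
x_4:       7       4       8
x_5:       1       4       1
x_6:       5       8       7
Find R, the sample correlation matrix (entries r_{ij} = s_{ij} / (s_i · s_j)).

Step 1 — column means:
  mean(A) = (8 + 8 + 6 + 7 + 1 + 5) / 6 = 35/6 = 5.8333
  mean(B) = (7 + 8 + 6 + 4 + 4 + 8) / 6 = 37/6 = 6.1667
  mean(C) = (4 + 3 + 1 + 8 + 1 + 7) / 6 = 24/6 = 4

Step 2 — sample variances and covariances s[i,j] = (1/(n-1)) · Σ_k (x_{k,i} - mean_i) · (x_{k,j} - mean_j), with n-1 = 5:
  s[A,A] = ((2.1667)·(2.1667) + (2.1667)·(2.1667) + (0.1667)·(0.1667) + (1.1667)·(1.1667) + (-4.8333)·(-4.8333) + (-0.8333)·(-0.8333)) / 5 = 34.8333/5 = 6.9667
  s[A,B] = ((2.1667)·(0.8333) + (2.1667)·(1.8333) + (0.1667)·(-0.1667) + (1.1667)·(-2.1667) + (-4.8333)·(-2.1667) + (-0.8333)·(1.8333)) / 5 = 12.1667/5 = 2.4333
  s[A,C] = ((2.1667)·(0) + (2.1667)·(-1) + (0.1667)·(-3) + (1.1667)·(4) + (-4.8333)·(-3) + (-0.8333)·(3)) / 5 = 14/5 = 2.8
  s[B,B] = ((0.8333)·(0.8333) + (1.8333)·(1.8333) + (-0.1667)·(-0.1667) + (-2.1667)·(-2.1667) + (-2.1667)·(-2.1667) + (1.8333)·(1.8333)) / 5 = 16.8333/5 = 3.3667
  s[B,C] = ((0.8333)·(0) + (1.8333)·(-1) + (-0.1667)·(-3) + (-2.1667)·(4) + (-2.1667)·(-3) + (1.8333)·(3)) / 5 = 2/5 = 0.4
  s[C,C] = ((0)·(0) + (-1)·(-1) + (-3)·(-3) + (4)·(4) + (-3)·(-3) + (3)·(3)) / 5 = 44/5 = 8.8
  Sample standard deviations s_i = √(s[i,i]):
  s(A) = √(6.9667) = 2.6394
  s(B) = √(3.3667) = 1.8348
  s(C) = √(8.8) = 2.9665

Step 3 — r_{ij} = s_{ij} / (s_i · s_j):
  r[A,A] = 1 (diagonal).
  r[A,B] = 2.4333 / (2.6394 · 1.8348) = 2.4333 / 4.843 = 0.5024
  r[A,C] = 2.8 / (2.6394 · 2.9665) = 2.8 / 7.8299 = 0.3576
  r[B,B] = 1 (diagonal).
  r[B,C] = 0.4 / (1.8348 · 2.9665) = 0.4 / 5.443 = 0.0735
  r[C,C] = 1 (diagonal).

R is symmetric with unit diagonal. Assembling:

R = [[1, 0.5024, 0.3576],
 [0.5024, 1, 0.0735],
 [0.3576, 0.0735, 1]]


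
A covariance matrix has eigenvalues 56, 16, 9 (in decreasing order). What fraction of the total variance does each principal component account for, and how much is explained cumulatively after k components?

Step 1 — total variance = trace(Sigma) = Σ λ_i = 56 + 16 + 9 = 81.

Step 2 — fraction explained by component i = λ_i / Σ λ:
  PC1: 56/81 = 0.6914
  PC2: 16/81 = 0.1975
  PC3: 9/81 = 0.1111

Step 3 — cumulative fraction after k components = (λ_1 + ... + λ_k) / Σ λ:
  k = 1: 56/81 = 0.6914
  k = 2: (56 + 16)/81 = 72/81 = 0.8889
  k = 3: (56 + 16 + 9)/81 = 81/81 = 1

Summary (fraction, with percent):

explained: PC1 0.6914 (69.14%), PC2 0.1975 (19.75%), PC3 0.1111 (11.11%);  cumulative: 0.6914, 0.8889, 1


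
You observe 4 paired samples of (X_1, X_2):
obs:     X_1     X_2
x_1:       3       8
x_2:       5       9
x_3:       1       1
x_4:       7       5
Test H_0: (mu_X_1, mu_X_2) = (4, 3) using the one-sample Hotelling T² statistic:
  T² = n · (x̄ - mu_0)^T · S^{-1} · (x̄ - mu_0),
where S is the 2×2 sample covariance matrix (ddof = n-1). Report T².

Step 1 — sample mean vector:
  mean(X_1) = (3 + 5 + 1 + 7) / 4 = 16/4 = 4
  mean(X_2) = (8 + 9 + 1 + 5) / 4 = 23/4 = 5.75
  x̄ = (4, 5.75),  deviation x̄ - mu_0 = (4, 5.75) - (4, 3) = (0, 2.75).

Step 2 — sample covariance matrix, S[i,j] = (1/(n-1)) · Σ_k (x_{k,i} - mean_i) · (x_{k,j} - mean_j), divisor n-1 = 3:
  S[X_1,X_1] = ((-1)·(-1) + (1)·(1) + (-3)·(-3) + (3)·(3)) / 3 = 20/3 = 6.6667
  S[X_1,X_2] = ((-1)·(2.25) + (1)·(3.25) + (-3)·(-4.75) + (3)·(-0.75)) / 3 = 13/3 = 4.3333
  S[X_2,X_2] = ((2.25)·(2.25) + (3.25)·(3.25) + (-4.75)·(-4.75) + (-0.75)·(-0.75)) / 3 = 38.75/3 = 12.9167
  S = [[6.6667, 4.3333],
 [4.3333, 12.9167]].

Step 3 — invert S. det(S) = 6.6667·12.9167 - (4.3333)² = 67.3333.
  S^{-1} = (1/det) · [[d, -b], [-b, a]] = [[0.1918, -0.0644],
 [-0.0644, 0.099]].

Step 4 — quadratic form (x̄ - mu_0)^T · S^{-1} · (x̄ - mu_0):
  S^{-1} · (x̄ - mu_0) = (-0.177, 0.2723),
  (x̄ - mu_0)^T · [...] = (0)·(-0.177) + (2.75)·(0.2723) = 0.7488.

Step 5 — scale by n: T² = 4 · 0.7488 = 2.995.

T² ≈ 2.995


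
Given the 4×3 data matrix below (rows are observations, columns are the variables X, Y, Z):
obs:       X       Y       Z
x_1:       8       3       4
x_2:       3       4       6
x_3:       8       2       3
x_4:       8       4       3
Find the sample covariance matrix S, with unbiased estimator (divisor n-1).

Step 1 — column means:
  mean(X) = (8 + 3 + 8 + 8) / 4 = 27/4 = 6.75
  mean(Y) = (3 + 4 + 2 + 4) / 4 = 13/4 = 3.25
  mean(Z) = (4 + 6 + 3 + 3) / 4 = 16/4 = 4

Step 2 — sample covariance S[i,j] = (1/(n-1)) · Σ_k (x_{k,i} - mean_i) · (x_{k,j} - mean_j), with n-1 = 3.
  S[X,X] = ((1.25)·(1.25) + (-3.75)·(-3.75) + (1.25)·(1.25) + (1.25)·(1.25)) / 3 = 18.75/3 = 6.25
  S[X,Y] = ((1.25)·(-0.25) + (-3.75)·(0.75) + (1.25)·(-1.25) + (1.25)·(0.75)) / 3 = -3.75/3 = -1.25
  S[X,Z] = ((1.25)·(0) + (-3.75)·(2) + (1.25)·(-1) + (1.25)·(-1)) / 3 = -10/3 = -3.3333
  S[Y,Y] = ((-0.25)·(-0.25) + (0.75)·(0.75) + (-1.25)·(-1.25) + (0.75)·(0.75)) / 3 = 2.75/3 = 0.9167
  S[Y,Z] = ((-0.25)·(0) + (0.75)·(2) + (-1.25)·(-1) + (0.75)·(-1)) / 3 = 2/3 = 0.6667
  S[Z,Z] = ((0)·(0) + (2)·(2) + (-1)·(-1) + (-1)·(-1)) / 3 = 6/3 = 2

S is symmetric (S[j,i] = S[i,j]). Assembling:

S = [[6.25, -1.25, -3.3333],
 [-1.25, 0.9167, 0.6667],
 [-3.3333, 0.6667, 2]]


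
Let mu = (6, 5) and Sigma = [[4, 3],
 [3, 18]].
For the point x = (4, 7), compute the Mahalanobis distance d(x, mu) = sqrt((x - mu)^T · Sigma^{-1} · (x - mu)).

Step 1 — centre the observation: (x - mu) = (-2, 2).

Step 2 — invert Sigma. det(Sigma) = 4·18 - (3)² = 63.
  Sigma^{-1} = (1/det) · [[d, -b], [-b, a]] = [[0.2857, -0.0476],
 [-0.0476, 0.0635]].

Step 3 — form the quadratic (x - mu)^T · Sigma^{-1} · (x - mu):
  Sigma^{-1} · (x - mu) = (-0.6667, 0.2222).
  (x - mu)^T · [Sigma^{-1} · (x - mu)] = (-2)·(-0.6667) + (2)·(0.2222) = 1.7778.

Step 4 — take square root: d = √(1.7778) ≈ 1.3333.

d(x, mu) = √(1.7778) ≈ 1.3333


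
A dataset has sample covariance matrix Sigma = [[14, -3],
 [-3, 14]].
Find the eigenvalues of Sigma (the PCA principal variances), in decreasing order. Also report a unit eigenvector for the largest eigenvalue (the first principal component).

Step 1 — characteristic polynomial of 2×2 Sigma:
  det(Sigma - λI) = λ² - trace · λ + det = 0.
  trace = 14 + 14 = 28, det = 14·14 - (-3)² = 187.
Step 2 — discriminant:
  Δ = trace² - 4·det = 784 - 748 = 36.
Step 3 — eigenvalues:
  λ = (trace ± √Δ)/2 = (28 ± 6)/2,
  λ_1 = 17,  λ_2 = 11.

Step 4 — unit eigenvector for λ_1: solve (Sigma - λ_1 I)v = 0. First row:
  (14 - 17)·v_x + (-3)·v_y = 0, i.e. (-3)·v_x + (-3)·v_y = 0,
  so v ∝ (b, λ_1 - a) = (-3, 3); multiply by -1 so the first entry is positive: u = (3, -3).
  ||u|| = √((3)² + (-3)²) = √(18) ≈ 4.2426,
  v_1 = u/||u|| ≈ (0.7071, -0.7071) (||v_1|| = 1).

λ_1 = 17,  λ_2 = 11;  v_1 ≈ (0.7071, -0.7071)


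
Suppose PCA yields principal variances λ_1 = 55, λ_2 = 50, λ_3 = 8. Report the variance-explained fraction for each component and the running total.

Step 1 — total variance = trace(Sigma) = Σ λ_i = 55 + 50 + 8 = 113.

Step 2 — fraction explained by component i = λ_i / Σ λ:
  PC1: 55/113 = 0.4867
  PC2: 50/113 = 0.4425
  PC3: 8/113 = 0.0708

Step 3 — cumulative fraction after k components = (λ_1 + ... + λ_k) / Σ λ:
  k = 1: 55/113 = 0.4867
  k = 2: (55 + 50)/113 = 105/113 = 0.9292
  k = 3: (55 + 50 + 8)/113 = 113/113 = 1

Summary (fraction, with percent):

explained: PC1 0.4867 (48.67%), PC2 0.4425 (44.25%), PC3 0.0708 (7.08%);  cumulative: 0.4867, 0.9292, 1


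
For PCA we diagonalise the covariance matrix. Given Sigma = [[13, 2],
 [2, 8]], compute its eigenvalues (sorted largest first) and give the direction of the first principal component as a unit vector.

Step 1 — characteristic polynomial of 2×2 Sigma:
  det(Sigma - λI) = λ² - trace · λ + det = 0.
  trace = 13 + 8 = 21, det = 13·8 - (2)² = 100.
Step 2 — discriminant:
  Δ = trace² - 4·det = 441 - 400 = 41.
Step 3 — eigenvalues:
  λ = (trace ± √Δ)/2 = (21 ± 6.4031)/2,
  λ_1 = 13.7016,  λ_2 = 7.2984.

Step 4 — unit eigenvector for λ_1: solve (Sigma - λ_1 I)v = 0. First row:
  (13 - 13.7016)·v_x + (2)·v_y = 0, i.e. (-0.7016)·v_x + (2)·v_y = 0,
  so v ∝ (b, λ_1 - a) = (2, 0.7016) = u.
  ||u|| = √((2)² + (0.7016)²) = √(4.4922) ≈ 2.1195,
  v_1 = u/||u|| ≈ (0.9436, 0.331) (||v_1|| = 1).

λ_1 = 13.7016,  λ_2 = 7.2984;  v_1 ≈ (0.9436, 0.331)


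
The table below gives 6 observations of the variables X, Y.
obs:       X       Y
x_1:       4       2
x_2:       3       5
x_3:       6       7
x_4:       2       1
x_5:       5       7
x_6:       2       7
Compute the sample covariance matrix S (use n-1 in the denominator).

Step 1 — column means:
  mean(X) = (4 + 3 + 6 + 2 + 5 + 2) / 6 = 22/6 = 3.6667
  mean(Y) = (2 + 5 + 7 + 1 + 7 + 7) / 6 = 29/6 = 4.8333

Step 2 — sample covariance S[i,j] = (1/(n-1)) · Σ_k (x_{k,i} - mean_i) · (x_{k,j} - mean_j), with n-1 = 5.
  S[X,X] = ((0.3333)·(0.3333) + (-0.6667)·(-0.6667) + (2.3333)·(2.3333) + (-1.6667)·(-1.6667) + (1.3333)·(1.3333) + (-1.6667)·(-1.6667)) / 5 = 13.3333/5 = 2.6667
  S[X,Y] = ((0.3333)·(-2.8333) + (-0.6667)·(0.1667) + (2.3333)·(2.1667) + (-1.6667)·(-3.8333) + (1.3333)·(2.1667) + (-1.6667)·(2.1667)) / 5 = 9.6667/5 = 1.9333
  S[Y,Y] = ((-2.8333)·(-2.8333) + (0.1667)·(0.1667) + (2.1667)·(2.1667) + (-3.8333)·(-3.8333) + (2.1667)·(2.1667) + (2.1667)·(2.1667)) / 5 = 36.8333/5 = 7.3667

S is symmetric (S[j,i] = S[i,j]). Assembling:

S = [[2.6667, 1.9333],
 [1.9333, 7.3667]]


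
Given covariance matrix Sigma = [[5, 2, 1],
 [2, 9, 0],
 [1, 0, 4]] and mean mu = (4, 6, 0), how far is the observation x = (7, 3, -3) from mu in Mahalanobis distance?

Step 1 — centre the observation: (x - mu) = (3, -3, -3).

Step 2 — invert Sigma (cofactor / det for 3×3, or solve directly):
  Sigma^{-1} = [[0.2323, -0.0516, -0.0581],
 [-0.0516, 0.1226, 0.0129],
 [-0.0581, 0.0129, 0.2645]].

Step 3 — form the quadratic (x - mu)^T · Sigma^{-1} · (x - mu):
  Sigma^{-1} · (x - mu) = (1.0258, -0.5613, -1.0065).
  (x - mu)^T · [Sigma^{-1} · (x - mu)] = (3)·(1.0258) + (-3)·(-0.5613) + (-3)·(-1.0065) = 7.7806.

Step 4 — take square root: d = √(7.7806) ≈ 2.7894.

d(x, mu) = √(7.7806) ≈ 2.7894


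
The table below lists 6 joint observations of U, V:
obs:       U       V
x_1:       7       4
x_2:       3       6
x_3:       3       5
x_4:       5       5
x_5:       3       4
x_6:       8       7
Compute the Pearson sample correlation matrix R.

Step 1 — column means:
  mean(U) = (7 + 3 + 3 + 5 + 3 + 8) / 6 = 29/6 = 4.8333
  mean(V) = (4 + 6 + 5 + 5 + 4 + 7) / 6 = 31/6 = 5.1667

Step 2 — sample variances and covariances s[i,j] = (1/(n-1)) · Σ_k (x_{k,i} - mean_i) · (x_{k,j} - mean_j), with n-1 = 5:
  s[U,U] = ((2.1667)·(2.1667) + (-1.8333)·(-1.8333) + (-1.8333)·(-1.8333) + (0.1667)·(0.1667) + (-1.8333)·(-1.8333) + (3.1667)·(3.1667)) / 5 = 24.8333/5 = 4.9667
  s[U,V] = ((2.1667)·(-1.1667) + (-1.8333)·(0.8333) + (-1.8333)·(-0.1667) + (0.1667)·(-0.1667) + (-1.8333)·(-1.1667) + (3.1667)·(1.8333)) / 5 = 4.1667/5 = 0.8333
  s[V,V] = ((-1.1667)·(-1.1667) + (0.8333)·(0.8333) + (-0.1667)·(-0.1667) + (-0.1667)·(-0.1667) + (-1.1667)·(-1.1667) + (1.8333)·(1.8333)) / 5 = 6.8333/5 = 1.3667
  Sample standard deviations s_i = √(s[i,i]):
  s(U) = √(4.9667) = 2.2286
  s(V) = √(1.3667) = 1.169

Step 3 — r_{ij} = s_{ij} / (s_i · s_j):
  r[U,U] = 1 (diagonal).
  r[U,V] = 0.8333 / (2.2286 · 1.169) = 0.8333 / 2.6053 = 0.3199
  r[V,V] = 1 (diagonal).

R is symmetric with unit diagonal. Assembling:

R = [[1, 0.3199],
 [0.3199, 1]]


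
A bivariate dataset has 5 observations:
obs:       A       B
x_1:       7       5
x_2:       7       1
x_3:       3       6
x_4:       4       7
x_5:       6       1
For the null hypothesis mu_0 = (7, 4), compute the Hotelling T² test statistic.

Step 1 — sample mean vector:
  mean(A) = (7 + 7 + 3 + 4 + 6) / 5 = 27/5 = 5.4
  mean(B) = (5 + 1 + 6 + 7 + 1) / 5 = 20/5 = 4
  x̄ = (5.4, 4),  deviation x̄ - mu_0 = (5.4, 4) - (7, 4) = (-1.6, 0).

Step 2 — sample covariance matrix, S[i,j] = (1/(n-1)) · Σ_k (x_{k,i} - mean_i) · (x_{k,j} - mean_j), divisor n-1 = 4:
  S[A,A] = ((1.6)·(1.6) + (1.6)·(1.6) + (-2.4)·(-2.4) + (-1.4)·(-1.4) + (0.6)·(0.6)) / 4 = 13.2/4 = 3.3
  S[A,B] = ((1.6)·(1) + (1.6)·(-3) + (-2.4)·(2) + (-1.4)·(3) + (0.6)·(-3)) / 4 = -14/4 = -3.5
  S[B,B] = ((1)·(1) + (-3)·(-3) + (2)·(2) + (3)·(3) + (-3)·(-3)) / 4 = 32/4 = 8
  S = [[3.3, -3.5],
 [-3.5, 8]].

Step 3 — invert S. det(S) = 3.3·8 - (-3.5)² = 14.15.
  S^{-1} = (1/det) · [[d, -b], [-b, a]] = [[0.5654, 0.2473],
 [0.2473, 0.2332]].

Step 4 — quadratic form (x̄ - mu_0)^T · S^{-1} · (x̄ - mu_0):
  S^{-1} · (x̄ - mu_0) = (-0.9046, -0.3958),
  (x̄ - mu_0)^T · [...] = (-1.6)·(-0.9046) + (0)·(-0.3958) = 1.4473.

Step 5 — scale by n: T² = 5 · 1.4473 = 7.2367.

T² ≈ 7.2367


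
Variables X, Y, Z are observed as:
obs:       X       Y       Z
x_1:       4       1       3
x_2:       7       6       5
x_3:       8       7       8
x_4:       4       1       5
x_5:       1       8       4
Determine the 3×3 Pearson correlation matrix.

Step 1 — column means:
  mean(X) = (4 + 7 + 8 + 4 + 1) / 5 = 24/5 = 4.8
  mean(Y) = (1 + 6 + 7 + 1 + 8) / 5 = 23/5 = 4.6
  mean(Z) = (3 + 5 + 8 + 5 + 4) / 5 = 25/5 = 5

Step 2 — sample variances and covariances s[i,j] = (1/(n-1)) · Σ_k (x_{k,i} - mean_i) · (x_{k,j} - mean_j), with n-1 = 4:
  s[X,X] = ((-0.8)·(-0.8) + (2.2)·(2.2) + (3.2)·(3.2) + (-0.8)·(-0.8) + (-3.8)·(-3.8)) / 4 = 30.8/4 = 7.7
  s[X,Y] = ((-0.8)·(-3.6) + (2.2)·(1.4) + (3.2)·(2.4) + (-0.8)·(-3.6) + (-3.8)·(3.4)) / 4 = 3.6/4 = 0.9
  s[X,Z] = ((-0.8)·(-2) + (2.2)·(0) + (3.2)·(3) + (-0.8)·(0) + (-3.8)·(-1)) / 4 = 15/4 = 3.75
  s[Y,Y] = ((-3.6)·(-3.6) + (1.4)·(1.4) + (2.4)·(2.4) + (-3.6)·(-3.6) + (3.4)·(3.4)) / 4 = 45.2/4 = 11.3
  s[Y,Z] = ((-3.6)·(-2) + (1.4)·(0) + (2.4)·(3) + (-3.6)·(0) + (3.4)·(-1)) / 4 = 11/4 = 2.75
  s[Z,Z] = ((-2)·(-2) + (0)·(0) + (3)·(3) + (0)·(0) + (-1)·(-1)) / 4 = 14/4 = 3.5
  Sample standard deviations s_i = √(s[i,i]):
  s(X) = √(7.7) = 2.7749
  s(Y) = √(11.3) = 3.3615
  s(Z) = √(3.5) = 1.8708

Step 3 — r_{ij} = s_{ij} / (s_i · s_j):
  r[X,X] = 1 (diagonal).
  r[X,Y] = 0.9 / (2.7749 · 3.3615) = 0.9 / 9.3279 = 0.0965
  r[X,Z] = 3.75 / (2.7749 · 1.8708) = 3.75 / 5.1913 = 0.7224
  r[Y,Y] = 1 (diagonal).
  r[Y,Z] = 2.75 / (3.3615 · 1.8708) = 2.75 / 6.2889 = 0.4373
  r[Z,Z] = 1 (diagonal).

R is symmetric with unit diagonal. Assembling:

R = [[1, 0.0965, 0.7224],
 [0.0965, 1, 0.4373],
 [0.7224, 0.4373, 1]]


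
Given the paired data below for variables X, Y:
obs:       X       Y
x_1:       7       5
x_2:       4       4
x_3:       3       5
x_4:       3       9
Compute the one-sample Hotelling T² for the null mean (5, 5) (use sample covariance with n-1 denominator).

Step 1 — sample mean vector:
  mean(X) = (7 + 4 + 3 + 3) / 4 = 17/4 = 4.25
  mean(Y) = (5 + 4 + 5 + 9) / 4 = 23/4 = 5.75
  x̄ = (4.25, 5.75),  deviation x̄ - mu_0 = (4.25, 5.75) - (5, 5) = (-0.75, 0.75).

Step 2 — sample covariance matrix, S[i,j] = (1/(n-1)) · Σ_k (x_{k,i} - mean_i) · (x_{k,j} - mean_j), divisor n-1 = 3:
  S[X,X] = ((2.75)·(2.75) + (-0.25)·(-0.25) + (-1.25)·(-1.25) + (-1.25)·(-1.25)) / 3 = 10.75/3 = 3.5833
  S[X,Y] = ((2.75)·(-0.75) + (-0.25)·(-1.75) + (-1.25)·(-0.75) + (-1.25)·(3.25)) / 3 = -4.75/3 = -1.5833
  S[Y,Y] = ((-0.75)·(-0.75) + (-1.75)·(-1.75) + (-0.75)·(-0.75) + (3.25)·(3.25)) / 3 = 14.75/3 = 4.9167
  S = [[3.5833, -1.5833],
 [-1.5833, 4.9167]].

Step 3 — invert S. det(S) = 3.5833·4.9167 - (-1.5833)² = 15.1111.
  S^{-1} = (1/det) · [[d, -b], [-b, a]] = [[0.3254, 0.1048],
 [0.1048, 0.2371]].

Step 4 — quadratic form (x̄ - mu_0)^T · S^{-1} · (x̄ - mu_0):
  S^{-1} · (x̄ - mu_0) = (-0.1654, 0.0993),
  (x̄ - mu_0)^T · [...] = (-0.75)·(-0.1654) + (0.75)·(0.0993) = 0.1985.

Step 5 — scale by n: T² = 4 · 0.1985 = 0.7941.

T² ≈ 0.7941


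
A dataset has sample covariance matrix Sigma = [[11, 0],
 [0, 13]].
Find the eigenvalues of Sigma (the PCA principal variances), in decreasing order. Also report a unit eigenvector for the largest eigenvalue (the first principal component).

Step 1 — characteristic polynomial of 2×2 Sigma:
  det(Sigma - λI) = λ² - trace · λ + det = 0.
  trace = 11 + 13 = 24, det = 11·13 - (0)² = 143.
Step 2 — discriminant:
  Δ = trace² - 4·det = 576 - 572 = 4.
Step 3 — eigenvalues:
  λ = (trace ± √Δ)/2 = (24 ± 2)/2,
  λ_1 = 13,  λ_2 = 11.

Step 4 — unit eigenvector for λ_1: Sigma is diagonal, so its eigenvectors are the coordinate axes. λ_1 = 13 is the diagonal entry on the second coordinate axis, hence
  v_1 = (0, 1) (||v_1|| = 1).

λ_1 = 13,  λ_2 = 11;  v_1 ≈ (0, 1)
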